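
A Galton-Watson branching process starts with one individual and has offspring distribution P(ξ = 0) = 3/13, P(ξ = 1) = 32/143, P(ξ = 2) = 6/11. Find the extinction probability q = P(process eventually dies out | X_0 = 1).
q = 11/26

The pgf is f(s) = 3/13 + 32/143·s + 6/11·s². The extinction probability q is the smallest fixed point of f in [0, 1]. Setting s = f(s):
  6/11·s² + (32/143 − 1)·s + 3/13 = 0
  6/11·s² − (3/13 + 6/11)·s + 3/13 = 0
which factors as (s − 1)·(6/11·s − 3/13) = 0, giving roots s = 1 and s = (3/13)/(6/11) = 11/26.
Mean offspring μ = 32/143 + 2·6/11 = 188/143 > 1 (supercritical), so q < 1. The extinction probability is the smaller root: q = (3/13)/(6/11) = 11/26.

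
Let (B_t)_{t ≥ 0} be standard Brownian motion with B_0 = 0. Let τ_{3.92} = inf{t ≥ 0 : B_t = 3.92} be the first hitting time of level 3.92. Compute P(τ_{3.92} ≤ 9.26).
P(τ_{3.92} ≤ 9.26) = 2(1 − Φ(3.92/√9.26)) = 2(1 − Φ(1.2882)) ≈ 0.1977

By the reflection principle for standard BM, P(τ_b ≤ t) = 2 · P(B_t ≥ b). Since B_t ~ N(0, t), P(B_t ≥ 3.92) = 1 − Φ(3.92/√t) = 1 − Φ(3.92/√9.26) = 1 − Φ(1.2882) ≈ 0.09884. Doubling: P(τ_{3.92} ≤ 9.26) ≈ 2 · 0.09884 = 0.19768 ≈ 0.1977.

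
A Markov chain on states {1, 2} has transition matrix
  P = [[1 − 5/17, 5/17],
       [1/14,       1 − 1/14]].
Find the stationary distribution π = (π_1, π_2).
π_1 = 17/87, π_2 = 70/87

Solve πP = π with π_1 + π_2 = 1. From πP = π: π_1 · (1 − 5/17) + π_2 · 1/14 = π_1 ⇒ π_2 · 1/14 = π_1 · 5/17 ⇒ π_2/π_1 = (5/17)/(1/14) = 70/17. Together with π_1 + π_2 = 1:
  π_1 = (1/14)/(5/17 + 1/14) = (1/14)/(87/238) = 17/87,
  π_2 = (5/17)/(5/17 + 1/14) = (5/17)/(87/238) = 70/87.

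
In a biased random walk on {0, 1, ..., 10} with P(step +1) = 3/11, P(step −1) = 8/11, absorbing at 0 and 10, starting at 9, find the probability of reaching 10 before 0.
P(hit 10 before 0) = (1 − (8/3)^9) / (1 − (8/3)^10) = 80518827/214736555

Let u_k denote P(reach 10 before 0 | start at k). Boundary: u_0 = 0, u_10 = 1. Recurrence: u_k = 3/11·u_{k+1} + 8/11·u_{k-1} for 1 ≤ k ≤ 9. Try u_k = A + B·r^k with r = q/p = (8/11)/(3/11) = 8/3. Substitution satisfies the recurrence; boundary conditions give:
  u_k = (1 − r^k) / (1 − r^N) = (1 − (8/3)^9) / (1 − (8/3)^10) = 80518827/214736555.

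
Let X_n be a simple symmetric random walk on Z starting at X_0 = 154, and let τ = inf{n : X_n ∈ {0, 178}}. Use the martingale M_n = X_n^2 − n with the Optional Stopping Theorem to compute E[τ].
E[τ] = 3696

M_n = X_n^2 − n is a martingale (since E[X_{n+1}^2 | F_n] = X_n^2 + 1). By OST (τ has finite mean in a bounded region), E[M_τ] = E[M_0] = X_0^2 − 0 = 154^2 = 23716. Also E[M_τ] = E[X_τ^2] − E[τ]. The walk exits at 0 or 178, with P(hit 178 first) = 154/178, so E[X_τ^2] = 178^2 · 154/178 + 0 = 27412. Thus E[τ] = E[X_τ^2] − E[M_τ] = 27412 − 23716 = 3696 = 154(178 − 154) = 3696.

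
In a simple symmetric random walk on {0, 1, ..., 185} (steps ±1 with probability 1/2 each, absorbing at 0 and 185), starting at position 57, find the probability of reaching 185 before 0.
P(hit 185 before 0) = 57/185

Let u_k = P(hit 185 before 0 | start at k). Then u_0 = 0, u_185 = 1, and u_k = u_{k-1}/2 + u_{k+1}/2 for 1 ≤ k ≤ 184. This harmonic recurrence is solved by u_k = k/185, giving u_57 = 57/185.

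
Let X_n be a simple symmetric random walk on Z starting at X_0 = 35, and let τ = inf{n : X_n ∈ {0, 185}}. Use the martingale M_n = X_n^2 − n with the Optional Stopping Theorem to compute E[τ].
E[τ] = 5250

M_n = X_n^2 − n is a martingale (since E[X_{n+1}^2 | F_n] = X_n^2 + 1). By OST (τ has finite mean in a bounded region), E[M_τ] = E[M_0] = X_0^2 − 0 = 35^2 = 1225. Also E[M_τ] = E[X_τ^2] − E[τ]. The walk exits at 0 or 185, with P(hit 185 first) = 35/185, so E[X_τ^2] = 185^2 · 35/185 + 0 = 6475. Thus E[τ] = E[X_τ^2] − E[M_τ] = 6475 − 1225 = 5250 = 35(185 − 35) = 5250.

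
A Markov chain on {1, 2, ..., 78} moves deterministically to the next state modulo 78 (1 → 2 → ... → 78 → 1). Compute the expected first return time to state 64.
E[T_64 | X_0 = 64] = 78

The chain cycles deterministically, so starting at state 64 it returns in exactly 78 steps. Equivalently, the stationary distribution is uniform π_j = 1/78 for every state j, so by Kac's formula E[T_64] = 1/π_64 = 78.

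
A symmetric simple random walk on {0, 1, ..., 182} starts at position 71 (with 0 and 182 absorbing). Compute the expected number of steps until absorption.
E[τ | X_0 = 71] = 7881

Let v_k = E[τ | X_0 = k]. Boundary: v_0 = v_182 = 0. Recurrence: v_k = 1 + (v_{k-1} + v_{k+1})/2 for 1 ≤ k ≤ 181. The particular solution to v_k − (v_{k-1} + v_{k+1})/2 = 1 is v_k = −k^2. Adding homogeneous solution A + B k and matching boundaries gives v_k = k (182 − k). Substituting k = 71: v_71 = 71 · 111 = 7881.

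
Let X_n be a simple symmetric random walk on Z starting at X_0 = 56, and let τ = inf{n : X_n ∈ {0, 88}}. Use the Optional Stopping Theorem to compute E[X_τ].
E[X_τ] = 56

X_n is a martingale and τ is a bounded-mean stopping time (indeed τ is finite a.s. with bounded expectation since the walk is in a bounded region). By the OST, E[X_τ] = E[X_0] = 56. Equivalently: E[X_τ] = 88 · P(hit 88 first) + 0 · P(hit 0 first) = 88 · (56/88) = 56.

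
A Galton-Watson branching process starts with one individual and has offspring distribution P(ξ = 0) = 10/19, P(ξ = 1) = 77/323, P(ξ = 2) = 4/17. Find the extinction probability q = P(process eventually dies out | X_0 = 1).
q = 1

Mean offspring μ = 0·10/19 + 1·77/323 + 2·4/17 = 229/323 ≤ 1. For μ ≤ 1 with offspring not concentrated at 1, the Galton-Watson process goes extinct almost surely, so q = 1.
(Algebraic check: The pgf is f(s) = 10/19 + 77/323·s + 4/17·s². The extinction probability q is the smallest fixed point of f in [0, 1]. Setting s = f(s):
  4/17·s² + (77/323 − 1)·s + 10/19 = 0
  4/17·s² − (10/19 + 4/17)·s + 10/19 = 0
which factors as (s − 1)·(4/17·s − 10/19) = 0, giving roots s = 1 and s = (10/19)/(4/17) = 85/38. Since 85/38 ≥ 1, the smallest root in [0, 1] is s = 1.)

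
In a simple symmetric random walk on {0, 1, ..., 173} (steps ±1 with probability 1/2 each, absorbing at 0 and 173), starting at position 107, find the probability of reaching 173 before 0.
P(hit 173 before 0) = 107/173

Let u_k = P(hit 173 before 0 | start at k). Then u_0 = 0, u_173 = 1, and u_k = u_{k-1}/2 + u_{k+1}/2 for 1 ≤ k ≤ 172. This harmonic recurrence is solved by u_k = k/173, giving u_107 = 107/173.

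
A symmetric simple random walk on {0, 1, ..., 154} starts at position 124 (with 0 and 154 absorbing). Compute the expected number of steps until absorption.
E[τ | X_0 = 124] = 3720

Let v_k = E[τ | X_0 = k]. Boundary: v_0 = v_154 = 0. Recurrence: v_k = 1 + (v_{k-1} + v_{k+1})/2 for 1 ≤ k ≤ 153. The particular solution to v_k − (v_{k-1} + v_{k+1})/2 = 1 is v_k = −k^2. Adding homogeneous solution A + B k and matching boundaries gives v_k = k (154 − k). Substituting k = 124: v_124 = 124 · 30 = 3720.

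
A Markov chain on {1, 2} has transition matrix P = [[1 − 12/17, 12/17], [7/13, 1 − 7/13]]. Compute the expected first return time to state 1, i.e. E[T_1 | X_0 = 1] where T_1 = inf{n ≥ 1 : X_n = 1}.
E[T_1 | X_0 = 1] = 1/π_1 = 275/119

For an irreducible recurrent Markov chain with stationary distribution π, E[T_i | X_0 = i] = 1/π_i (Kac's formula). Here π_1 = (7/13)/(12/17 + 7/13) = (7/13)/(275/221) = 119/275, so E[T_1 | X_0 = 1] = 1/π_1 = (12/17 + 7/13)/(7/13) = (275/221)/(7/13) = 275/119.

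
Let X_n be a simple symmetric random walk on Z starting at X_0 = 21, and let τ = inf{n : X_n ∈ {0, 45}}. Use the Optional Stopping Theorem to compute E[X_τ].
E[X_τ] = 21

X_n is a martingale and τ is a bounded-mean stopping time (indeed τ is finite a.s. with bounded expectation since the walk is in a bounded region). By the OST, E[X_τ] = E[X_0] = 21. Equivalently: E[X_τ] = 45 · P(hit 45 first) + 0 · P(hit 0 first) = 45 · (21/45) = 21.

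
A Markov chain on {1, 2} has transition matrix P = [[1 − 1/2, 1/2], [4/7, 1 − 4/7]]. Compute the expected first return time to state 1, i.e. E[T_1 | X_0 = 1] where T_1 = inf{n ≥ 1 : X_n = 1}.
E[T_1 | X_0 = 1] = 1/π_1 = 15/8

For an irreducible recurrent Markov chain with stationary distribution π, E[T_i | X_0 = i] = 1/π_i (Kac's formula). Here π_1 = (4/7)/(1/2 + 4/7) = (4/7)/(15/14) = 8/15, so E[T_1 | X_0 = 1] = 1/π_1 = (1/2 + 4/7)/(4/7) = (15/14)/(4/7) = 15/8.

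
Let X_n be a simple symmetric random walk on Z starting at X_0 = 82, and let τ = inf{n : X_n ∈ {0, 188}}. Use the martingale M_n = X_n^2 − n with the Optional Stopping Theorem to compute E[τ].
E[τ] = 8692

M_n = X_n^2 − n is a martingale (since E[X_{n+1}^2 | F_n] = X_n^2 + 1). By OST (τ has finite mean in a bounded region), E[M_τ] = E[M_0] = X_0^2 − 0 = 82^2 = 6724. Also E[M_τ] = E[X_τ^2] − E[τ]. The walk exits at 0 or 188, with P(hit 188 first) = 82/188, so E[X_τ^2] = 188^2 · 82/188 + 0 = 15416. Thus E[τ] = E[X_τ^2] − E[M_τ] = 15416 − 6724 = 8692 = 82(188 − 82) = 8692.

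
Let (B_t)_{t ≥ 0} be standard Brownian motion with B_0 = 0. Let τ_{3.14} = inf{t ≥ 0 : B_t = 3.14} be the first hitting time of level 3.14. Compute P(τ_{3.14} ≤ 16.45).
P(τ_{3.14} ≤ 16.45) = 2(1 − Φ(3.14/√16.45)) = 2(1 − Φ(0.7742)) ≈ 0.4388

By the reflection principle for standard BM, P(τ_b ≤ t) = 2 · P(B_t ≥ b). Since B_t ~ N(0, t), P(B_t ≥ 3.14) = 1 − Φ(3.14/√t) = 1 − Φ(3.14/√16.45) = 1 − Φ(0.7742) ≈ 0.21941. Doubling: P(τ_{3.14} ≤ 16.45) ≈ 2 · 0.21941 = 0.43882 ≈ 0.4388.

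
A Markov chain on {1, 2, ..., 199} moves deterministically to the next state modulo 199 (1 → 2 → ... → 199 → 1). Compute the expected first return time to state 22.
E[T_22 | X_0 = 22] = 199

The chain cycles deterministically, so starting at state 22 it returns in exactly 199 steps. Equivalently, the stationary distribution is uniform π_j = 1/199 for every state j, so by Kac's formula E[T_22] = 1/π_22 = 199.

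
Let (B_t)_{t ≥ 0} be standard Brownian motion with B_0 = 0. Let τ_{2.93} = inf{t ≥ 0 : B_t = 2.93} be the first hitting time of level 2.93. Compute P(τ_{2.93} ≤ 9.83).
P(τ_{2.93} ≤ 9.83) = 2(1 − Φ(2.93/√9.83)) = 2(1 − Φ(0.9345)) ≈ 0.3500

By the reflection principle for standard BM, P(τ_b ≤ t) = 2 · P(B_t ≥ b). Since B_t ~ N(0, t), P(B_t ≥ 2.93) = 1 − Φ(2.93/√t) = 1 − Φ(2.93/√9.83) = 1 − Φ(0.9345) ≈ 0.17502. Doubling: P(τ_{2.93} ≤ 9.83) ≈ 2 · 0.17502 = 0.35004 ≈ 0.3500.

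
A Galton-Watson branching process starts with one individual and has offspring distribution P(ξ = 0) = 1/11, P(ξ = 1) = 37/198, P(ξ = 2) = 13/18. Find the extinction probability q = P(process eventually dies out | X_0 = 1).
q = 18/143

The pgf is f(s) = 1/11 + 37/198·s + 13/18·s². The extinction probability q is the smallest fixed point of f in [0, 1]. Setting s = f(s):
  13/18·s² + (37/198 − 1)·s + 1/11 = 0
  13/18·s² − (1/11 + 13/18)·s + 1/11 = 0
which factors as (s − 1)·(13/18·s − 1/11) = 0, giving roots s = 1 and s = (1/11)/(13/18) = 18/143.
Mean offspring μ = 37/198 + 2·13/18 = 323/198 > 1 (supercritical), so q < 1. The extinction probability is the smaller root: q = (1/11)/(13/18) = 18/143.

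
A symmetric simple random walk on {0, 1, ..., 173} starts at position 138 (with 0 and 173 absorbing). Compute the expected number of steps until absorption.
E[τ | X_0 = 138] = 4830

Let v_k = E[τ | X_0 = k]. Boundary: v_0 = v_173 = 0. Recurrence: v_k = 1 + (v_{k-1} + v_{k+1})/2 for 1 ≤ k ≤ 172. The particular solution to v_k − (v_{k-1} + v_{k+1})/2 = 1 is v_k = −k^2. Adding homogeneous solution A + B k and matching boundaries gives v_k = k (173 − k). Substituting k = 138: v_138 = 138 · 35 = 4830.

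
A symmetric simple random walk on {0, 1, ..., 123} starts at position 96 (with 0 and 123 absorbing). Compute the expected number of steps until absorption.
E[τ | X_0 = 96] = 2592

Let v_k = E[τ | X_0 = k]. Boundary: v_0 = v_123 = 0. Recurrence: v_k = 1 + (v_{k-1} + v_{k+1})/2 for 1 ≤ k ≤ 122. The particular solution to v_k − (v_{k-1} + v_{k+1})/2 = 1 is v_k = −k^2. Adding homogeneous solution A + B k and matching boundaries gives v_k = k (123 − k). Substituting k = 96: v_96 = 96 · 27 = 2592.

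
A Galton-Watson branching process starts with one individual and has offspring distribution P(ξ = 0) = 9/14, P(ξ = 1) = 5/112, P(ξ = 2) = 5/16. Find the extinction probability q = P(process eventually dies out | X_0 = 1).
q = 1

Mean offspring μ = 0·9/14 + 1·5/112 + 2·5/16 = 75/112 ≤ 1. For μ ≤ 1 with offspring not concentrated at 1, the Galton-Watson process goes extinct almost surely, so q = 1.
(Algebraic check: The pgf is f(s) = 9/14 + 5/112·s + 5/16·s². The extinction probability q is the smallest fixed point of f in [0, 1]. Setting s = f(s):
  5/16·s² + (5/112 − 1)·s + 9/14 = 0
  5/16·s² − (9/14 + 5/16)·s + 9/14 = 0
which factors as (s − 1)·(5/16·s − 9/14) = 0, giving roots s = 1 and s = (9/14)/(5/16) = 72/35. Since 72/35 ≥ 1, the smallest root in [0, 1] is s = 1.)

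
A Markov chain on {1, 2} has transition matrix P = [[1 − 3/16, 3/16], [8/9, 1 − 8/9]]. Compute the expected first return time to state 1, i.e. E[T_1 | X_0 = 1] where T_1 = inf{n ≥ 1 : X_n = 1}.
E[T_1 | X_0 = 1] = 1/π_1 = 155/128

For an irreducible recurrent Markov chain with stationary distribution π, E[T_i | X_0 = i] = 1/π_i (Kac's formula). Here π_1 = (8/9)/(3/16 + 8/9) = (8/9)/(155/144) = 128/155, so E[T_1 | X_0 = 1] = 1/π_1 = (3/16 + 8/9)/(8/9) = (155/144)/(8/9) = 155/128.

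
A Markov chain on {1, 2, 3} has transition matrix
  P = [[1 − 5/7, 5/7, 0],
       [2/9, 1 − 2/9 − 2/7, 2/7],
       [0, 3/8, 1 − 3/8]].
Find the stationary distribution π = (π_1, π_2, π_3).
π = (98/653, 315/653, 240/653)

This is a birth-death chain on three states, which satisfies detailed balance: π_1 · P_{12} = π_2 · P_{21} and π_2 · P_{23} = π_3 · P_{32}.
From π_1 · 5/7 = π_2 · 2/9: π_2/π_1 = (5/7)/(2/9) = 45/14.
From π_2 · 2/7 = π_3 · 3/8: π_3/π_2 = (2/7)/(3/8) = 16/21.
Take π_1 proportional to 1; then unnormalized π = (1, 45/14, 120/49). Normalize by dividing by the sum 653/98:
  π = (98/653, 315/653, 240/653).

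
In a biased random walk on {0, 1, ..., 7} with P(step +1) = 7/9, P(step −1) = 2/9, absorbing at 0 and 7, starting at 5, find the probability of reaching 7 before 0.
P(hit 7 before 0) = (1 − (2/7)^5) / (1 − (2/7)^7) = 164395/164683

Let u_k denote P(reach 7 before 0 | start at k). Boundary: u_0 = 0, u_7 = 1. Recurrence: u_k = 7/9·u_{k+1} + 2/9·u_{k-1} for 1 ≤ k ≤ 6. Try u_k = A + B·r^k with r = q/p = (2/9)/(7/9) = 2/7. Substitution satisfies the recurrence; boundary conditions give:
  u_k = (1 − r^k) / (1 − r^N) = (1 − (2/7)^5) / (1 − (2/7)^7) = 164395/164683.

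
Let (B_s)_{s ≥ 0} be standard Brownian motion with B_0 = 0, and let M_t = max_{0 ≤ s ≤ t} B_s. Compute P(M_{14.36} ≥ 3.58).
P(M_{14.36} ≥ 3.58) = 2·P(B_{14.36} ≥ 3.58) = 2(1 − Φ(3.58/√14.36)) ≈ 0.3448

By the reflection principle for Brownian motion, P(M_t ≥ a) = 2 · P(B_t ≥ a) for a ≥ 0. Since B_t ~ N(0, t), P(B_t ≥ 3.58) = 1 − Φ(3.58/√t) = 1 − Φ(3.58/√14.36) = 1 − Φ(0.9447). So
  P(M_{14.36} ≥ 3.58) = 2(1 − Φ(0.9447)) ≈ 0.3448.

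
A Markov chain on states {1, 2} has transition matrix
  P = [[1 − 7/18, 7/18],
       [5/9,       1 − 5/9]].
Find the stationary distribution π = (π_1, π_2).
π_1 = 10/17, π_2 = 7/17

Solve πP = π with π_1 + π_2 = 1. From πP = π: π_1 · (1 − 7/18) + π_2 · 5/9 = π_1 ⇒ π_2 · 5/9 = π_1 · 7/18 ⇒ π_2/π_1 = (7/18)/(5/9) = 7/10. Together with π_1 + π_2 = 1:
  π_1 = (5/9)/(7/18 + 5/9) = (5/9)/(17/18) = 10/17,
  π_2 = (7/18)/(7/18 + 5/9) = (7/18)/(17/18) = 7/17.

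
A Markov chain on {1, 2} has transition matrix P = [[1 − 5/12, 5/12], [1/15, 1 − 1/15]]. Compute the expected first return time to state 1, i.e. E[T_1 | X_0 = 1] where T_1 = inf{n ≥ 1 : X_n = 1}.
E[T_1 | X_0 = 1] = 1/π_1 = 29/4

For an irreducible recurrent Markov chain with stationary distribution π, E[T_i | X_0 = i] = 1/π_i (Kac's formula). Here π_1 = (1/15)/(5/12 + 1/15) = (1/15)/(29/60) = 4/29, so E[T_1 | X_0 = 1] = 1/π_1 = (5/12 + 1/15)/(1/15) = (29/60)/(1/15) = 29/4.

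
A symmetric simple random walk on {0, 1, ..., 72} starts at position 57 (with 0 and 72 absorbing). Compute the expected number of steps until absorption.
E[τ | X_0 = 57] = 855

Let v_k = E[τ | X_0 = k]. Boundary: v_0 = v_72 = 0. Recurrence: v_k = 1 + (v_{k-1} + v_{k+1})/2 for 1 ≤ k ≤ 71. The particular solution to v_k − (v_{k-1} + v_{k+1})/2 = 1 is v_k = −k^2. Adding homogeneous solution A + B k and matching boundaries gives v_k = k (72 − k). Substituting k = 57: v_57 = 57 · 15 = 855.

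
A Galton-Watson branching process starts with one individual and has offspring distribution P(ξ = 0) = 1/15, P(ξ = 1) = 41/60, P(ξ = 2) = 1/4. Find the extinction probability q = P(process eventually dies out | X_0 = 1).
q = 4/15

The pgf is f(s) = 1/15 + 41/60·s + 1/4·s². The extinction probability q is the smallest fixed point of f in [0, 1]. Setting s = f(s):
  1/4·s² + (41/60 − 1)·s + 1/15 = 0
  1/4·s² − (1/15 + 1/4)·s + 1/15 = 0
which factors as (s − 1)·(1/4·s − 1/15) = 0, giving roots s = 1 and s = (1/15)/(1/4) = 4/15.
Mean offspring μ = 41/60 + 2·1/4 = 71/60 > 1 (supercritical), so q < 1. The extinction probability is the smaller root: q = (1/15)/(1/4) = 4/15.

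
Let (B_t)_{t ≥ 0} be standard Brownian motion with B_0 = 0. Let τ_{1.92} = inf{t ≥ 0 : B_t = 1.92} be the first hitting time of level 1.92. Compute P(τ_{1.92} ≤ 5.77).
P(τ_{1.92} ≤ 5.77) = 2(1 − Φ(1.92/√5.77)) = 2(1 − Φ(0.7993)) ≈ 0.4241

By the reflection principle for standard BM, P(τ_b ≤ t) = 2 · P(B_t ≥ b). Since B_t ~ N(0, t), P(B_t ≥ 1.92) = 1 − Φ(1.92/√t) = 1 − Φ(1.92/√5.77) = 1 − Φ(0.7993) ≈ 0.21206. Doubling: P(τ_{1.92} ≤ 5.77) ≈ 2 · 0.21206 = 0.42412 ≈ 0.4241.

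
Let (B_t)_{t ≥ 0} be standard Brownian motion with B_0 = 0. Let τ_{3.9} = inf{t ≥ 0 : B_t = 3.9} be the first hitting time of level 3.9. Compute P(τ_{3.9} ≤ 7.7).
P(τ_{3.9} ≤ 7.7) = 2(1 − Φ(3.9/√7.7)) = 2(1 − Φ(1.4055)) ≈ 0.1599

By the reflection principle for standard BM, P(τ_b ≤ t) = 2 · P(B_t ≥ b). Since B_t ~ N(0, t), P(B_t ≥ 3.9) = 1 − Φ(3.9/√t) = 1 − Φ(3.9/√7.7) = 1 − Φ(1.4055) ≈ 0.07994. Doubling: P(τ_{3.9} ≤ 7.7) ≈ 2 · 0.07994 = 0.15988 ≈ 0.1599.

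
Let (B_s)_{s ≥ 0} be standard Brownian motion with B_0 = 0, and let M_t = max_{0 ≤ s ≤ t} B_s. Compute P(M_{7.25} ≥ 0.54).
P(M_{7.25} ≥ 0.54) = 2·P(B_{7.25} ≥ 0.54) = 2(1 − Φ(0.54/√7.25)) ≈ 0.8410

By the reflection principle for Brownian motion, P(M_t ≥ a) = 2 · P(B_t ≥ a) for a ≥ 0. Since B_t ~ N(0, t), P(B_t ≥ 0.54) = 1 − Φ(0.54/√t) = 1 − Φ(0.54/√7.25) = 1 − Φ(0.2006). So
  P(M_{7.25} ≥ 0.54) = 2(1 − Φ(0.2006)) ≈ 0.8410.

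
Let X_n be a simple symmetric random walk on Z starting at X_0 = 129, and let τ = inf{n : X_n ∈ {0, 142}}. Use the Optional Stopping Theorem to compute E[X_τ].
E[X_τ] = 129

X_n is a martingale and τ is a bounded-mean stopping time (indeed τ is finite a.s. with bounded expectation since the walk is in a bounded region). By the OST, E[X_τ] = E[X_0] = 129. Equivalently: E[X_τ] = 142 · P(hit 142 first) + 0 · P(hit 0 first) = 142 · (129/142) = 129.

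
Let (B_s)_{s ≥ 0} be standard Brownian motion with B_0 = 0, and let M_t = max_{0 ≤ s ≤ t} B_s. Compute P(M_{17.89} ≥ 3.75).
P(M_{17.89} ≥ 3.75) = 2·P(B_{17.89} ≥ 3.75) = 2(1 − Φ(3.75/√17.89)) ≈ 0.3753

By the reflection principle for Brownian motion, P(M_t ≥ a) = 2 · P(B_t ≥ a) for a ≥ 0. Since B_t ~ N(0, t), P(B_t ≥ 3.75) = 1 − Φ(3.75/√t) = 1 − Φ(3.75/√17.89) = 1 − Φ(0.8866). So
  P(M_{17.89} ≥ 3.75) = 2(1 − Φ(0.8866)) ≈ 0.3753.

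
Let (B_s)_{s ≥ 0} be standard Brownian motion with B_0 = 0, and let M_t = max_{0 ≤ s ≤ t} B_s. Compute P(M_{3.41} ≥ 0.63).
P(M_{3.41} ≥ 0.63) = 2·P(B_{3.41} ≥ 0.63) = 2(1 − Φ(0.63/√3.41)) ≈ 0.7330

By the reflection principle for Brownian motion, P(M_t ≥ a) = 2 · P(B_t ≥ a) for a ≥ 0. Since B_t ~ N(0, t), P(B_t ≥ 0.63) = 1 − Φ(0.63/√t) = 1 − Φ(0.63/√3.41) = 1 − Φ(0.3412). So
  P(M_{3.41} ≥ 0.63) = 2(1 − Φ(0.3412)) ≈ 0.7330.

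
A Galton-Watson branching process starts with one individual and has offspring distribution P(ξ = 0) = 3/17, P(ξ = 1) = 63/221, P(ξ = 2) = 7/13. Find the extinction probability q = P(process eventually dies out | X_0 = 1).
q = 39/119

The pgf is f(s) = 3/17 + 63/221·s + 7/13·s². The extinction probability q is the smallest fixed point of f in [0, 1]. Setting s = f(s):
  7/13·s² + (63/221 − 1)·s + 3/17 = 0
  7/13·s² − (3/17 + 7/13)·s + 3/17 = 0
which factors as (s − 1)·(7/13·s − 3/17) = 0, giving roots s = 1 and s = (3/17)/(7/13) = 39/119.
Mean offspring μ = 63/221 + 2·7/13 = 301/221 > 1 (supercritical), so q < 1. The extinction probability is the smaller root: q = (3/17)/(7/13) = 39/119.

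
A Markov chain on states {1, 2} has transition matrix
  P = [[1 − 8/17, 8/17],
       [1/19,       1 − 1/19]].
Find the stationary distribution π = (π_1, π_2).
π_1 = 17/169, π_2 = 152/169

Solve πP = π with π_1 + π_2 = 1. From πP = π: π_1 · (1 − 8/17) + π_2 · 1/19 = π_1 ⇒ π_2 · 1/19 = π_1 · 8/17 ⇒ π_2/π_1 = (8/17)/(1/19) = 152/17. Together with π_1 + π_2 = 1:
  π_1 = (1/19)/(8/17 + 1/19) = (1/19)/(169/323) = 17/169,
  π_2 = (8/17)/(8/17 + 1/19) = (8/17)/(169/323) = 152/169.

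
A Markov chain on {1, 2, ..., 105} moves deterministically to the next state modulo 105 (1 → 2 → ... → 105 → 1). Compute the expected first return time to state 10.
E[T_10 | X_0 = 10] = 105

The chain cycles deterministically, so starting at state 10 it returns in exactly 105 steps. Equivalently, the stationary distribution is uniform π_j = 1/105 for every state j, so by Kac's formula E[T_10] = 1/π_10 = 105.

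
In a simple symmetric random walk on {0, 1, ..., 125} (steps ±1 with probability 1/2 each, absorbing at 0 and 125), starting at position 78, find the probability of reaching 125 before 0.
P(hit 125 before 0) = 78/125

Let u_k = P(hit 125 before 0 | start at k). Then u_0 = 0, u_125 = 1, and u_k = u_{k-1}/2 + u_{k+1}/2 for 1 ≤ k ≤ 124. This harmonic recurrence is solved by u_k = k/125, giving u_78 = 78/125.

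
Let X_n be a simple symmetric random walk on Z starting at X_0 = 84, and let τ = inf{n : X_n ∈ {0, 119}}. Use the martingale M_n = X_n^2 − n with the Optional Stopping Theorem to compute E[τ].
E[τ] = 2940

M_n = X_n^2 − n is a martingale (since E[X_{n+1}^2 | F_n] = X_n^2 + 1). By OST (τ has finite mean in a bounded region), E[M_τ] = E[M_0] = X_0^2 − 0 = 84^2 = 7056. Also E[M_τ] = E[X_τ^2] − E[τ]. The walk exits at 0 or 119, with P(hit 119 first) = 84/119, so E[X_τ^2] = 119^2 · 84/119 + 0 = 9996. Thus E[τ] = E[X_τ^2] − E[M_τ] = 9996 − 7056 = 2940 = 84(119 − 84) = 2940.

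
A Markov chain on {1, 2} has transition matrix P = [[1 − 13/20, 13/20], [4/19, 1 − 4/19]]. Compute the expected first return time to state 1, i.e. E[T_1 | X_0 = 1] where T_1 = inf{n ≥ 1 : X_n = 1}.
E[T_1 | X_0 = 1] = 1/π_1 = 327/80

For an irreducible recurrent Markov chain with stationary distribution π, E[T_i | X_0 = i] = 1/π_i (Kac's formula). Here π_1 = (4/19)/(13/20 + 4/19) = (4/19)/(327/380) = 80/327, so E[T_1 | X_0 = 1] = 1/π_1 = (13/20 + 4/19)/(4/19) = (327/380)/(4/19) = 327/80.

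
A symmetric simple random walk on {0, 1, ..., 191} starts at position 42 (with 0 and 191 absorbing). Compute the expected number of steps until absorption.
E[τ | X_0 = 42] = 6258

Let v_k = E[τ | X_0 = k]. Boundary: v_0 = v_191 = 0. Recurrence: v_k = 1 + (v_{k-1} + v_{k+1})/2 for 1 ≤ k ≤ 190. The particular solution to v_k − (v_{k-1} + v_{k+1})/2 = 1 is v_k = −k^2. Adding homogeneous solution A + B k and matching boundaries gives v_k = k (191 − k). Substituting k = 42: v_42 = 42 · 149 = 6258.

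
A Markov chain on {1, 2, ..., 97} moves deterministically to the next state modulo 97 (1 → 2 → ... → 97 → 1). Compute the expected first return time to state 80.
E[T_80 | X_0 = 80] = 97

The chain cycles deterministically, so starting at state 80 it returns in exactly 97 steps. Equivalently, the stationary distribution is uniform π_j = 1/97 for every state j, so by Kac's formula E[T_80] = 1/π_80 = 97.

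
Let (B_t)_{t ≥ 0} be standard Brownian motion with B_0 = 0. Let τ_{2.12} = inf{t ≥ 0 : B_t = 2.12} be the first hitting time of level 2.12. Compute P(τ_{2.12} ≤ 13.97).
P(τ_{2.12} ≤ 13.97) = 2(1 − Φ(2.12/√13.97)) = 2(1 − Φ(0.5672)) ≈ 0.5706

By the reflection principle for standard BM, P(τ_b ≤ t) = 2 · P(B_t ≥ b). Since B_t ~ N(0, t), P(B_t ≥ 2.12) = 1 − Φ(2.12/√t) = 1 − Φ(2.12/√13.97) = 1 − Φ(0.5672) ≈ 0.28529. Doubling: P(τ_{2.12} ≤ 13.97) ≈ 2 · 0.28529 = 0.57058 ≈ 0.5706.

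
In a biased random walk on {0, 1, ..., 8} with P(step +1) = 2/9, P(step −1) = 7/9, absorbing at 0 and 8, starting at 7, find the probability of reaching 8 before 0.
P(hit 8 before 0) = (1 − (7/2)^7) / (1 − (7/2)^8) = 329366/1152909

Let u_k denote P(reach 8 before 0 | start at k). Boundary: u_0 = 0, u_8 = 1. Recurrence: u_k = 2/9·u_{k+1} + 7/9·u_{k-1} for 1 ≤ k ≤ 7. Try u_k = A + B·r^k with r = q/p = (7/9)/(2/9) = 7/2. Substitution satisfies the recurrence; boundary conditions give:
  u_k = (1 − r^k) / (1 − r^N) = (1 − (7/2)^7) / (1 − (7/2)^8) = 329366/1152909.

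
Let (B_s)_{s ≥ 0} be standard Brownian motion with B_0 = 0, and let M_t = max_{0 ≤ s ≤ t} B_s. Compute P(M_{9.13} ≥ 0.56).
P(M_{9.13} ≥ 0.56) = 2·P(B_{9.13} ≥ 0.56) = 2(1 − Φ(0.56/√9.13)) ≈ 0.8530

By the reflection principle for Brownian motion, P(M_t ≥ a) = 2 · P(B_t ≥ a) for a ≥ 0. Since B_t ~ N(0, t), P(B_t ≥ 0.56) = 1 − Φ(0.56/√t) = 1 − Φ(0.56/√9.13) = 1 − Φ(0.1853). So
  P(M_{9.13} ≥ 0.56) = 2(1 − Φ(0.1853)) ≈ 0.8530.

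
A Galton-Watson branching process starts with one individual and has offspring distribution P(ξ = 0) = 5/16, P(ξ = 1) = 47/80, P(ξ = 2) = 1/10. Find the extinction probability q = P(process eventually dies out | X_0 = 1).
q = 1

Mean offspring μ = 0·5/16 + 1·47/80 + 2·1/10 = 63/80 ≤ 1. For μ ≤ 1 with offspring not concentrated at 1, the Galton-Watson process goes extinct almost surely, so q = 1.
(Algebraic check: The pgf is f(s) = 5/16 + 47/80·s + 1/10·s². The extinction probability q is the smallest fixed point of f in [0, 1]. Setting s = f(s):
  1/10·s² + (47/80 − 1)·s + 5/16 = 0
  1/10·s² − (5/16 + 1/10)·s + 5/16 = 0
which factors as (s − 1)·(1/10·s − 5/16) = 0, giving roots s = 1 and s = (5/16)/(1/10) = 25/8. Since 25/8 ≥ 1, the smallest root in [0, 1] is s = 1.)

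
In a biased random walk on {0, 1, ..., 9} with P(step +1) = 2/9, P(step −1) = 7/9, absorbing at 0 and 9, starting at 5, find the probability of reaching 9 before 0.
P(hit 9 before 0) = (1 − (7/2)^5) / (1 − (7/2)^9) = 53680/8070619

Let u_k denote P(reach 9 before 0 | start at k). Boundary: u_0 = 0, u_9 = 1. Recurrence: u_k = 2/9·u_{k+1} + 7/9·u_{k-1} for 1 ≤ k ≤ 8. Try u_k = A + B·r^k with r = q/p = (7/9)/(2/9) = 7/2. Substitution satisfies the recurrence; boundary conditions give:
  u_k = (1 − r^k) / (1 − r^N) = (1 − (7/2)^5) / (1 − (7/2)^9) = 53680/8070619.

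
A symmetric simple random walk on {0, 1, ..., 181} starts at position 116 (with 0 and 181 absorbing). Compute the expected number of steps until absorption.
E[τ | X_0 = 116] = 7540

Let v_k = E[τ | X_0 = k]. Boundary: v_0 = v_181 = 0. Recurrence: v_k = 1 + (v_{k-1} + v_{k+1})/2 for 1 ≤ k ≤ 180. The particular solution to v_k − (v_{k-1} + v_{k+1})/2 = 1 is v_k = −k^2. Adding homogeneous solution A + B k and matching boundaries gives v_k = k (181 − k). Substituting k = 116: v_116 = 116 · 65 = 7540.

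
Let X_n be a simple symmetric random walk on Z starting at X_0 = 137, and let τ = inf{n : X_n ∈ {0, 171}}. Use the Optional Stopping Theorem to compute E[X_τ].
E[X_τ] = 137

X_n is a martingale and τ is a bounded-mean stopping time (indeed τ is finite a.s. with bounded expectation since the walk is in a bounded region). By the OST, E[X_τ] = E[X_0] = 137. Equivalently: E[X_τ] = 171 · P(hit 171 first) + 0 · P(hit 0 first) = 171 · (137/171) = 137.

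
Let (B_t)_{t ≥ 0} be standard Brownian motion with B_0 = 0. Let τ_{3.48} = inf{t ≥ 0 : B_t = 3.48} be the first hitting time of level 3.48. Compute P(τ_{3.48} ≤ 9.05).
P(τ_{3.48} ≤ 9.05) = 2(1 − Φ(3.48/√9.05)) = 2(1 − Φ(1.1568)) ≈ 0.2474

By the reflection principle for standard BM, P(τ_b ≤ t) = 2 · P(B_t ≥ b). Since B_t ~ N(0, t), P(B_t ≥ 3.48) = 1 − Φ(3.48/√t) = 1 − Φ(3.48/√9.05) = 1 − Φ(1.1568) ≈ 0.12368. Doubling: P(τ_{3.48} ≤ 9.05) ≈ 2 · 0.12368 = 0.24736 ≈ 0.2474.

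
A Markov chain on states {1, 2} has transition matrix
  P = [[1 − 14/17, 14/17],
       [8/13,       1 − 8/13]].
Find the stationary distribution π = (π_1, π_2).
π_1 = 68/159, π_2 = 91/159

Solve πP = π with π_1 + π_2 = 1. From πP = π: π_1 · (1 − 14/17) + π_2 · 8/13 = π_1 ⇒ π_2 · 8/13 = π_1 · 14/17 ⇒ π_2/π_1 = (14/17)/(8/13) = 91/68. Together with π_1 + π_2 = 1:
  π_1 = (8/13)/(14/17 + 8/13) = (8/13)/(318/221) = 68/159,
  π_2 = (14/17)/(14/17 + 8/13) = (14/17)/(318/221) = 91/159.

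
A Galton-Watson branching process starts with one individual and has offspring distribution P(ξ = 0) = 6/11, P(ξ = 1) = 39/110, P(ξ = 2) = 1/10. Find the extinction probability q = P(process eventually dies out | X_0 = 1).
q = 1

Mean offspring μ = 0·6/11 + 1·39/110 + 2·1/10 = 61/110 ≤ 1. For μ ≤ 1 with offspring not concentrated at 1, the Galton-Watson process goes extinct almost surely, so q = 1.
(Algebraic check: The pgf is f(s) = 6/11 + 39/110·s + 1/10·s². The extinction probability q is the smallest fixed point of f in [0, 1]. Setting s = f(s):
  1/10·s² + (39/110 − 1)·s + 6/11 = 0
  1/10·s² − (6/11 + 1/10)·s + 6/11 = 0
which factors as (s − 1)·(1/10·s − 6/11) = 0, giving roots s = 1 and s = (6/11)/(1/10) = 60/11. Since 60/11 ≥ 1, the smallest root in [0, 1] is s = 1.)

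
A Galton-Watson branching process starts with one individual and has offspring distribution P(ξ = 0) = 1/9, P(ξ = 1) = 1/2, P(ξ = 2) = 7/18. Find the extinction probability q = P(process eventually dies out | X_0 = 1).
q = 2/7

The pgf is f(s) = 1/9 + 1/2·s + 7/18·s². The extinction probability q is the smallest fixed point of f in [0, 1]. Setting s = f(s):
  7/18·s² + (1/2 − 1)·s + 1/9 = 0
  7/18·s² − (1/9 + 7/18)·s + 1/9 = 0
which factors as (s − 1)·(7/18·s − 1/9) = 0, giving roots s = 1 and s = (1/9)/(7/18) = 2/7.
Mean offspring μ = 1/2 + 2·7/18 = 23/18 > 1 (supercritical), so q < 1. The extinction probability is the smaller root: q = (1/9)/(7/18) = 2/7.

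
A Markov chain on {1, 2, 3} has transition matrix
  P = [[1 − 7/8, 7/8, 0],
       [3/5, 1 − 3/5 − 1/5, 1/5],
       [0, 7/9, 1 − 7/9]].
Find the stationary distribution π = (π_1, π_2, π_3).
π = (6/17, 35/68, 9/68)

This is a birth-death chain on three states, which satisfies detailed balance: π_1 · P_{12} = π_2 · P_{21} and π_2 · P_{23} = π_3 · P_{32}.
From π_1 · 7/8 = π_2 · 3/5: π_2/π_1 = (7/8)/(3/5) = 35/24.
From π_2 · 1/5 = π_3 · 7/9: π_3/π_2 = (1/5)/(7/9) = 9/35.
Take π_1 proportional to 1; then unnormalized π = (1, 35/24, 3/8). Normalize by dividing by the sum 17/6:
  π = (6/17, 35/68, 9/68).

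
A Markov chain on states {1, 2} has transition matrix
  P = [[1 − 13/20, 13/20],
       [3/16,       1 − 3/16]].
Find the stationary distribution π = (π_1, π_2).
π_1 = 15/67, π_2 = 52/67

Solve πP = π with π_1 + π_2 = 1. From πP = π: π_1 · (1 − 13/20) + π_2 · 3/16 = π_1 ⇒ π_2 · 3/16 = π_1 · 13/20 ⇒ π_2/π_1 = (13/20)/(3/16) = 52/15. Together with π_1 + π_2 = 1:
  π_1 = (3/16)/(13/20 + 3/16) = (3/16)/(67/80) = 15/67,
  π_2 = (13/20)/(13/20 + 3/16) = (13/20)/(67/80) = 52/67.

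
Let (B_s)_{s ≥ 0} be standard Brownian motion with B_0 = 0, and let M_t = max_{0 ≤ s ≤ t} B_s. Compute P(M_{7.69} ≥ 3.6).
P(M_{7.69} ≥ 3.6) = 2·P(B_{7.69} ≥ 3.6) = 2(1 − Φ(3.6/√7.69)) ≈ 0.1942

By the reflection principle for Brownian motion, P(M_t ≥ a) = 2 · P(B_t ≥ a) for a ≥ 0. Since B_t ~ N(0, t), P(B_t ≥ 3.6) = 1 − Φ(3.6/√t) = 1 − Φ(3.6/√7.69) = 1 − Φ(1.2982). So
  P(M_{7.69} ≥ 3.6) = 2(1 − Φ(1.2982)) ≈ 0.1942.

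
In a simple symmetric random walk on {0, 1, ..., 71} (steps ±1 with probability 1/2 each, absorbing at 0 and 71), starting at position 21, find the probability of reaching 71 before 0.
P(hit 71 before 0) = 21/71

Let u_k = P(hit 71 before 0 | start at k). Then u_0 = 0, u_71 = 1, and u_k = u_{k-1}/2 + u_{k+1}/2 for 1 ≤ k ≤ 70. This harmonic recurrence is solved by u_k = k/71, giving u_21 = 21/71.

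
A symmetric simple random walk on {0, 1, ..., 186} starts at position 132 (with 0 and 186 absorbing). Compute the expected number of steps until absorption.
E[τ | X_0 = 132] = 7128

Let v_k = E[τ | X_0 = k]. Boundary: v_0 = v_186 = 0. Recurrence: v_k = 1 + (v_{k-1} + v_{k+1})/2 for 1 ≤ k ≤ 185. The particular solution to v_k − (v_{k-1} + v_{k+1})/2 = 1 is v_k = −k^2. Adding homogeneous solution A + B k and matching boundaries gives v_k = k (186 − k). Substituting k = 132: v_132 = 132 · 54 = 7128.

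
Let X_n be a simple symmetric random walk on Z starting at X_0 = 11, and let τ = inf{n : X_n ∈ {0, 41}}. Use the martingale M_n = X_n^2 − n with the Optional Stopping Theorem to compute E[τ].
E[τ] = 330

M_n = X_n^2 − n is a martingale (since E[X_{n+1}^2 | F_n] = X_n^2 + 1). By OST (τ has finite mean in a bounded region), E[M_τ] = E[M_0] = X_0^2 − 0 = 11^2 = 121. Also E[M_τ] = E[X_τ^2] − E[τ]. The walk exits at 0 or 41, with P(hit 41 first) = 11/41, so E[X_τ^2] = 41^2 · 11/41 + 0 = 451. Thus E[τ] = E[X_τ^2] − E[M_τ] = 451 − 121 = 330 = 11(41 − 11) = 330.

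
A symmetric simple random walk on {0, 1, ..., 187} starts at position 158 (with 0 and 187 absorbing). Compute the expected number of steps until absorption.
E[τ | X_0 = 158] = 4582

Let v_k = E[τ | X_0 = k]. Boundary: v_0 = v_187 = 0. Recurrence: v_k = 1 + (v_{k-1} + v_{k+1})/2 for 1 ≤ k ≤ 186. The particular solution to v_k − (v_{k-1} + v_{k+1})/2 = 1 is v_k = −k^2. Adding homogeneous solution A + B k and matching boundaries gives v_k = k (187 − k). Substituting k = 158: v_158 = 158 · 29 = 4582.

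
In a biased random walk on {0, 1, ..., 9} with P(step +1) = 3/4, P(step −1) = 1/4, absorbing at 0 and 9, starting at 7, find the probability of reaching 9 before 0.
P(hit 9 before 0) = (1 − (1/3)^7) / (1 − (1/3)^9) = 9837/9841

Let u_k denote P(reach 9 before 0 | start at k). Boundary: u_0 = 0, u_9 = 1. Recurrence: u_k = 3/4·u_{k+1} + 1/4·u_{k-1} for 1 ≤ k ≤ 8. Try u_k = A + B·r^k with r = q/p = (1/4)/(3/4) = 1/3. Substitution satisfies the recurrence; boundary conditions give:
  u_k = (1 − r^k) / (1 − r^N) = (1 − (1/3)^7) / (1 − (1/3)^9) = 9837/9841.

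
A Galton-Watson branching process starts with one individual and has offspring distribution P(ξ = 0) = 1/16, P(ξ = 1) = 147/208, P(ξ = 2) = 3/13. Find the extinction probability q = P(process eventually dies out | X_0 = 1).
q = 13/48

The pgf is f(s) = 1/16 + 147/208·s + 3/13·s². The extinction probability q is the smallest fixed point of f in [0, 1]. Setting s = f(s):
  3/13·s² + (147/208 − 1)·s + 1/16 = 0
  3/13·s² − (1/16 + 3/13)·s + 1/16 = 0
which factors as (s − 1)·(3/13·s − 1/16) = 0, giving roots s = 1 and s = (1/16)/(3/13) = 13/48.
Mean offspring μ = 147/208 + 2·3/13 = 243/208 > 1 (supercritical), so q < 1. The extinction probability is the smaller root: q = (1/16)/(3/13) = 13/48.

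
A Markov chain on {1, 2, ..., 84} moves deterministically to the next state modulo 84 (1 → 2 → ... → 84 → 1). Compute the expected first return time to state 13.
E[T_13 | X_0 = 13] = 84

The chain cycles deterministically, so starting at state 13 it returns in exactly 84 steps. Equivalently, the stationary distribution is uniform π_j = 1/84 for every state j, so by Kac's formula E[T_13] = 1/π_13 = 84.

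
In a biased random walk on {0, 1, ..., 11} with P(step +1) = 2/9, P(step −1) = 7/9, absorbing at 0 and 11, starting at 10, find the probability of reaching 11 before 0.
P(hit 11 before 0) = (1 − (7/2)^10) / (1 − (7/2)^11) = 112989690/395464939

Let u_k denote P(reach 11 before 0 | start at k). Boundary: u_0 = 0, u_11 = 1. Recurrence: u_k = 2/9·u_{k+1} + 7/9·u_{k-1} for 1 ≤ k ≤ 10. Try u_k = A + B·r^k with r = q/p = (7/9)/(2/9) = 7/2. Substitution satisfies the recurrence; boundary conditions give:
  u_k = (1 − r^k) / (1 − r^N) = (1 − (7/2)^10) / (1 − (7/2)^11) = 112989690/395464939.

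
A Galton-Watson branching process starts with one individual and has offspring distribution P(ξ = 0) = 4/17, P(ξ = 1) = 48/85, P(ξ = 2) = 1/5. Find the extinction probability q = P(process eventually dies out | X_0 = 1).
q = 1

Mean offspring μ = 0·4/17 + 1·48/85 + 2·1/5 = 82/85 ≤ 1. For μ ≤ 1 with offspring not concentrated at 1, the Galton-Watson process goes extinct almost surely, so q = 1.
(Algebraic check: The pgf is f(s) = 4/17 + 48/85·s + 1/5·s². The extinction probability q is the smallest fixed point of f in [0, 1]. Setting s = f(s):
  1/5·s² + (48/85 − 1)·s + 4/17 = 0
  1/5·s² − (4/17 + 1/5)·s + 4/17 = 0
which factors as (s − 1)·(1/5·s − 4/17) = 0, giving roots s = 1 and s = (4/17)/(1/5) = 20/17. Since 20/17 ≥ 1, the smallest root in [0, 1] is s = 1.)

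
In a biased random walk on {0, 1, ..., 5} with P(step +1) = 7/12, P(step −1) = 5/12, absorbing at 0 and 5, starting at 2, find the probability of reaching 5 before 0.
P(hit 5 before 0) = (1 − (5/7)^2) / (1 − (5/7)^5) = 4116/6841

Let u_k denote P(reach 5 before 0 | start at k). Boundary: u_0 = 0, u_5 = 1. Recurrence: u_k = 7/12·u_{k+1} + 5/12·u_{k-1} for 1 ≤ k ≤ 4. Try u_k = A + B·r^k with r = q/p = (5/12)/(7/12) = 5/7. Substitution satisfies the recurrence; boundary conditions give:
  u_k = (1 − r^k) / (1 − r^N) = (1 − (5/7)^2) / (1 − (5/7)^5) = 4116/6841.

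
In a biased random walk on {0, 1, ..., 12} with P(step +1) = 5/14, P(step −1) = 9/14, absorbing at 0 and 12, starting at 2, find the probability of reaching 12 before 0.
P(hit 12 before 0) = (1 − (9/5)^2) / (1 − (9/5)^12) = 9765625/5039024926

Let u_k denote P(reach 12 before 0 | start at k). Boundary: u_0 = 0, u_12 = 1. Recurrence: u_k = 5/14·u_{k+1} + 9/14·u_{k-1} for 1 ≤ k ≤ 11. Try u_k = A + B·r^k with r = q/p = (9/14)/(5/14) = 9/5. Substitution satisfies the recurrence; boundary conditions give:
  u_k = (1 − r^k) / (1 − r^N) = (1 − (9/5)^2) / (1 − (9/5)^12) = 9765625/5039024926.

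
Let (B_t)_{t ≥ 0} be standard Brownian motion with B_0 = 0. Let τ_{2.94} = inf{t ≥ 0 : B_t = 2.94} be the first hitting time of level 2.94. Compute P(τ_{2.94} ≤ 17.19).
P(τ_{2.94} ≤ 17.19) = 2(1 − Φ(2.94/√17.19)) = 2(1 − Φ(0.7091)) ≈ 0.4783

By the reflection principle for standard BM, P(τ_b ≤ t) = 2 · P(B_t ≥ b). Since B_t ~ N(0, t), P(B_t ≥ 2.94) = 1 − Φ(2.94/√t) = 1 − Φ(2.94/√17.19) = 1 − Φ(0.7091) ≈ 0.23913. Doubling: P(τ_{2.94} ≤ 17.19) ≈ 2 · 0.23913 = 0.47826 ≈ 0.4783.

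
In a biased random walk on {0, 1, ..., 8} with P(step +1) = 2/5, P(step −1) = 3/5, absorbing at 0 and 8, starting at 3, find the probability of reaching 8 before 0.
P(hit 8 before 0) = (1 − (3/2)^3) / (1 − (3/2)^8) = 608/6305

Let u_k denote P(reach 8 before 0 | start at k). Boundary: u_0 = 0, u_8 = 1. Recurrence: u_k = 2/5·u_{k+1} + 3/5·u_{k-1} for 1 ≤ k ≤ 7. Try u_k = A + B·r^k with r = q/p = (3/5)/(2/5) = 3/2. Substitution satisfies the recurrence; boundary conditions give:
  u_k = (1 − r^k) / (1 − r^N) = (1 − (3/2)^3) / (1 − (3/2)^8) = 608/6305.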